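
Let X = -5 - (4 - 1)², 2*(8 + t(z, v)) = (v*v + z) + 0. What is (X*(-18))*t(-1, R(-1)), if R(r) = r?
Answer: -2016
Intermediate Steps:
t(z, v) = -8 + z/2 + v²/2 (t(z, v) = -8 + ((v*v + z) + 0)/2 = -8 + ((v² + z) + 0)/2 = -8 + ((z + v²) + 0)/2 = -8 + (z + v²)/2 = -8 + (z/2 + v²/2) = -8 + z/2 + v²/2)
X = -14 (X = -5 - 1*3² = -5 - 1*9 = -5 - 9 = -14)
(X*(-18))*t(-1, R(-1)) = (-14*(-18))*(-8 + (½)*(-1) + (½)*(-1)²) = 252*(-8 - ½ + (½)*1) = 252*(-8 - ½ + ½) = 252*(-8) = -2016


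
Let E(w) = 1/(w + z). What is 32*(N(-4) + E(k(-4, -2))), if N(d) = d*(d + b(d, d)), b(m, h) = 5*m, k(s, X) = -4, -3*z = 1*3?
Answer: 15328/5 ≈ 3065.6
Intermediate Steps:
z = -1 (z = -3/3 = -1/3*3 = -1)
N(d) = 6*d**2 (N(d) = d*(d + 5*d) = d*(6*d) = 6*d**2)
E(w) = 1/(-1 + w) (E(w) = 1/(w - 1) = 1/(-1 + w))
32*(N(-4) + E(k(-4, -2))) = 32*(6*(-4)**2 + 1/(-1 - 4)) = 32*(6*16 + 1/(-5)) = 32*(96 - 1/5) = 32*(479/5) = 15328/5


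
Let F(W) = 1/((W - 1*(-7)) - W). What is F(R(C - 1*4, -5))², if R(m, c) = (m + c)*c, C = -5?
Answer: 1/49 ≈ 0.020408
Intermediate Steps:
R(m, c) = c*(c + m) (R(m, c) = (c + m)*c = c*(c + m))
F(W) = ⅐ (F(W) = 1/((W + 7) - W) = 1/((7 + W) - W) = 1/7 = ⅐)
F(R(C - 1*4, -5))² = (⅐)² = 1/49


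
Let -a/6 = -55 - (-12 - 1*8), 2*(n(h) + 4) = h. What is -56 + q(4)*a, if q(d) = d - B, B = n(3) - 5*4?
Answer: 5509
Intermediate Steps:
n(h) = -4 + h/2
B = -45/2 (B = (-4 + (½)*3) - 5*4 = (-4 + 3/2) - 20 = -5/2 - 20 = -45/2 ≈ -22.500)
a = 210 (a = -6*(-55 - (-12 - 1*8)) = -6*(-55 - (-12 - 8)) = -6*(-55 - 1*(-20)) = -6*(-55 + 20) = -6*(-35) = 210)
q(d) = 45/2 + d (q(d) = d - 1*(-45/2) = d + 45/2 = 45/2 + d)
-56 + q(4)*a = -56 + (45/2 + 4)*210 = -56 + (53/2)*210 = -56 + 5565 = 5509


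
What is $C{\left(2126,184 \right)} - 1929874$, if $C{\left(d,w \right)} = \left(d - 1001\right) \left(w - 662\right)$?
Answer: $-2467624$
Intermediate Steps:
$C{\left(d,w \right)} = \left(-1001 + d\right) \left(-662 + w\right)$
$C{\left(2126,184 \right)} - 1929874 = \left(662662 - 184184 - 1407412 + 2126 \cdot 184\right) - 1929874 = \left(662662 - 184184 - 1407412 + 391184\right) - 1929874 = -537750 - 1929874 = -2467624$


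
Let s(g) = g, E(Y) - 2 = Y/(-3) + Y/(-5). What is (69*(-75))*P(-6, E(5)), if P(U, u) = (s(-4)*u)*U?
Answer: 82800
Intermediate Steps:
E(Y) = 2 - 8*Y/15 (E(Y) = 2 + (Y/(-3) + Y/(-5)) = 2 + (Y*(-⅓) + Y*(-⅕)) = 2 + (-Y/3 - Y/5) = 2 - 8*Y/15)
P(U, u) = -4*U*u (P(U, u) = (-4*u)*U = -4*U*u)
(69*(-75))*P(-6, E(5)) = (69*(-75))*(-4*(-6)*(2 - 8/15*5)) = -(-20700)*(-6)*(2 - 8/3) = -(-20700)*(-6)*(-2)/3 = -5175*(-16) = 82800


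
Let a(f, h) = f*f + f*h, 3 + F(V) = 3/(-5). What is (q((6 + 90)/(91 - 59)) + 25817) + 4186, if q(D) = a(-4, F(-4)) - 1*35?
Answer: 149992/5 ≈ 29998.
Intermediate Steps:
F(V) = -18/5 (F(V) = -3 + 3/(-5) = -3 + 3*(-⅕) = -3 - ⅗ = -18/5)
a(f, h) = f² + f*h
q(D) = -23/5 (q(D) = -4*(-4 - 18/5) - 1*35 = -4*(-38/5) - 35 = 152/5 - 35 = -23/5)
(q((6 + 90)/(91 - 59)) + 25817) + 4186 = (-23/5 + 25817) + 4186 = 129062/5 + 4186 = 149992/5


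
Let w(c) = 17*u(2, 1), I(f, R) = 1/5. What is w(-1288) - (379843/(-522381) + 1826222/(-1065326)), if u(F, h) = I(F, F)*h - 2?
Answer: -1263745578589/44879521065 ≈ -28.159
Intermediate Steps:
I(f, R) = ⅕
u(F, h) = -2 + h/5 (u(F, h) = h/5 - 2 = -2 + h/5)
w(c) = -153/5 (w(c) = 17*(-2 + (⅕)*1) = 17*(-2 + ⅕) = 17*(-9/5) = -153/5)
w(-1288) - (379843/(-522381) + 1826222/(-1065326)) = -153/5 - (379843/(-522381) + 1826222/(-1065326)) = -153/5 - (379843*(-1/522381) + 1826222*(-1/1065326)) = -153/5 - (-12253/16851 - 913111/532663) = -153/5 - 1*(-21913553200/8975904213) = -153/5 + 21913553200/8975904213 = -1263745578589/44879521065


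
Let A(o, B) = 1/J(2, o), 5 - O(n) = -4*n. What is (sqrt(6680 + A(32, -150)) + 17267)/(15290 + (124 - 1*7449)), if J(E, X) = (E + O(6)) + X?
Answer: 17267/7965 + sqrt(2945887)/167265 ≈ 2.1781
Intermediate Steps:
O(n) = 5 + 4*n (O(n) = 5 - (-4)*n = 5 + 4*n)
J(E, X) = 29 + E + X (J(E, X) = (E + (5 + 4*6)) + X = (E + (5 + 24)) + X = (E + 29) + X = (29 + E) + X = 29 + E + X)
A(o, B) = 1/(31 + o) (A(o, B) = 1/(29 + 2 + o) = 1/(31 + o))
(sqrt(6680 + A(32, -150)) + 17267)/(15290 + (124 - 1*7449)) = (sqrt(6680 + 1/(31 + 32)) + 17267)/(15290 + (124 - 1*7449)) = (sqrt(6680 + 1/63) + 17267)/(15290 + (124 - 7449)) = (sqrt(6680 + 1/63) + 17267)/(15290 - 7325) = (sqrt(420841/63) + 17267)/7965 = (sqrt(2945887)/21 + 17267)*(1/7965) = (17267 + sqrt(2945887)/21)*(1/7965) = 17267/7965 + sqrt(2945887)/167265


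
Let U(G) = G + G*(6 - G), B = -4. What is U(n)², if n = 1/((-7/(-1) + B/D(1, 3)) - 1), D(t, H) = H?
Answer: 81225/38416 ≈ 2.1144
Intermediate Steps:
n = 3/14 (n = 1/((-7/(-1) - 4/3) - 1) = 1/((-7*(-1) - 4*⅓) - 1) = 1/((7 - 4/3) - 1) = 1/(17/3 - 1) = 1/(14/3) = 3/14 ≈ 0.21429)
U(n)² = (3*(7 - 1*3/14)/14)² = (3*(7 - 3/14)/14)² = ((3/14)*(95/14))² = (285/196)² = 81225/38416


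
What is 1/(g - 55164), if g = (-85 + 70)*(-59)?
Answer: -1/54279 ≈ -1.8423e-5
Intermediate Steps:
g = 885 (g = -15*(-59) = 885)
1/(g - 55164) = 1/(885 - 55164) = 1/(-54279) = -1/54279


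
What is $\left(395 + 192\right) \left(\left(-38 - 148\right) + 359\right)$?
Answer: $101551$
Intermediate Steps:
$\left(395 + 192\right) \left(\left(-38 - 148\right) + 359\right) = 587 \left(-186 + 359\right) = 587 \cdot 173 = 101551$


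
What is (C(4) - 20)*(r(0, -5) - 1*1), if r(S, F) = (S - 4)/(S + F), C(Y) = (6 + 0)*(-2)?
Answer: 32/5 ≈ 6.4000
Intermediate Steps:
C(Y) = -12 (C(Y) = 6*(-2) = -12)
r(S, F) = (-4 + S)/(F + S)
(C(4) - 20)*(r(0, -5) - 1*1) = (-12 - 20)*((-4 + 0)/(-5 + 0) - 1*1) = -32*(-4/(-5) - 1) = -32*(-⅕*(-4) - 1) = -32*(⅘ - 1) = -32*(-⅕) = 32/5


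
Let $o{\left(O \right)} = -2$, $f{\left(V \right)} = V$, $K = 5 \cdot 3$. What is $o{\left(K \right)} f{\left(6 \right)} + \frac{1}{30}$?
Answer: $- \frac{359}{30} \approx -11.967$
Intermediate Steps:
$K = 15$
$o{\left(K \right)} f{\left(6 \right)} + \frac{1}{30} = \left(-2\right) 6 + \frac{1}{30} = -12 + \frac{1}{30} = - \frac{359}{30}$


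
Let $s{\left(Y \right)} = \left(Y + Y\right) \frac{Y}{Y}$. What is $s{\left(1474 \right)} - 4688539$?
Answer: $-4685591$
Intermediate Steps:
$s{\left(Y \right)} = 2 Y$ ($s{\left(Y \right)} = 2 Y 1 = 2 Y$)
$s{\left(1474 \right)} - 4688539 = 2 \cdot 1474 - 4688539 = 2948 - 4688539 = -4685591$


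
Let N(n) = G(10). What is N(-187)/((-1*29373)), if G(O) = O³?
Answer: -1000/29373 ≈ -0.034045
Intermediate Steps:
N(n) = 1000 (N(n) = 10³ = 1000)
N(-187)/((-1*29373)) = 1000/((-1*29373)) = 1000/(-29373) = 1000*(-1/29373) = -1000/29373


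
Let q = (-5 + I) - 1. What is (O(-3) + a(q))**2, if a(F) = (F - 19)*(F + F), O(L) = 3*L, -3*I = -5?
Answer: 3024121/81 ≈ 37335.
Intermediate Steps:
I = 5/3 (I = -1/3*(-5) = 5/3 ≈ 1.6667)
q = -13/3 (q = (-5 + 5/3) - 1 = -10/3 - 1 = -13/3 ≈ -4.3333)
a(F) = 2*F*(-19 + F) (a(F) = (-19 + F)*(2*F) = 2*F*(-19 + F))
(O(-3) + a(q))**2 = (3*(-3) + 2*(-13/3)*(-19 - 13/3))**2 = (-9 + 2*(-13/3)*(-70/3))**2 = (-9 + 1820/9)**2 = (1739/9)**2 = 3024121/81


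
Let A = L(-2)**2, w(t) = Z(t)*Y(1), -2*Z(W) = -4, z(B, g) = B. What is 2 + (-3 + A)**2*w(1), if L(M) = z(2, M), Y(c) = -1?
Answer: 0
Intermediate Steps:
Z(W) = 2 (Z(W) = -1/2*(-4) = 2)
L(M) = 2
w(t) = -2 (w(t) = 2*(-1) = -2)
A = 4 (A = 2**2 = 4)
2 + (-3 + A)**2*w(1) = 2 + (-3 + 4)**2*(-2) = 2 + 1**2*(-2) = 2 + 1*(-2) = 2 - 2 = 0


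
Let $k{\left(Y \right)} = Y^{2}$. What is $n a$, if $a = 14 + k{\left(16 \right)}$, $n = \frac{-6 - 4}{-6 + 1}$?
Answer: $540$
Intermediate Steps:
$n = 2$ ($n = - \frac{10}{-5} = \left(-10\right) \left(- \frac{1}{5}\right) = 2$)
$a = 270$ ($a = 14 + 16^{2} = 14 + 256 = 270$)
$n a = 2 \cdot 270 = 540$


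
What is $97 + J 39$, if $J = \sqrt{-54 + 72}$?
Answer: $97 + 117 \sqrt{2} \approx 262.46$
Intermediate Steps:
$J = 3 \sqrt{2}$ ($J = \sqrt{18} = 3 \sqrt{2} \approx 4.2426$)
$97 + J 39 = 97 + 3 \sqrt{2} \cdot 39 = 97 + 117 \sqrt{2}$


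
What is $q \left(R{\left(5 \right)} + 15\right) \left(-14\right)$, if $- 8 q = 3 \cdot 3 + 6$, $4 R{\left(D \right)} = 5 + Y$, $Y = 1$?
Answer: $\frac{3465}{8} \approx 433.13$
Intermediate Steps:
$R{\left(D \right)} = \frac{3}{2}$ ($R{\left(D \right)} = \frac{5 + 1}{4} = \frac{1}{4} \cdot 6 = \frac{3}{2}$)
$q = - \frac{15}{8}$ ($q = - \frac{3 \cdot 3 + 6}{8} = - \frac{9 + 6}{8} = \left(- \frac{1}{8}\right) 15 = - \frac{15}{8} \approx -1.875$)
$q \left(R{\left(5 \right)} + 15\right) \left(-14\right) = - \frac{15 \left(\frac{3}{2} + 15\right) \left(-14\right)}{8} = - \frac{15 \cdot \frac{33}{2} \left(-14\right)}{8} = \left(- \frac{15}{8}\right) \left(-231\right) = \frac{3465}{8}$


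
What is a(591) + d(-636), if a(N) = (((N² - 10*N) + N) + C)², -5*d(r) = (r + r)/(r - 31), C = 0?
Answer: 394563374574468/3335 ≈ 1.1831e+11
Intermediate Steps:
d(r) = -2*r/(5*(-31 + r)) (d(r) = -(r + r)/(5*(r - 31)) = -2*r/(5*(-31 + r)))
a(N) = (N² - 9*N)² (a(N) = (((N² - 10*N) + N) + 0)² = ((N² - 9*N) + 0)² = (N² - 9*N)²)
a(591) + d(-636) = 591²*(-9 + 591)² - 2*(-636)/(-155 + 5*(-636)) = 349281*582² - 2*(-636)/(-155 - 3180) = 349281*338724 - 2*(-636)/(-3335) = 118309857444 - 2*(-636)*(-1/3335) = 118309857444 - 1272/3335 = 394563374574468/3335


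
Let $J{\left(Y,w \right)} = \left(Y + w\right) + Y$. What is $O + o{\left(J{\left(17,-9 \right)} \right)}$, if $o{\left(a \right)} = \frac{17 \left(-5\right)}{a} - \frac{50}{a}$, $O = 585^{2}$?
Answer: $\frac{1711098}{5} \approx 3.4222 \cdot 10^{5}$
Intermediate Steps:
$J{\left(Y,w \right)} = w + 2 Y$
$O = 342225$
$o{\left(a \right)} = - \frac{135}{a}$ ($o{\left(a \right)} = - \frac{85}{a} - \frac{50}{a} = - \frac{135}{a}$)
$O + o{\left(J{\left(17,-9 \right)} \right)} = 342225 - \frac{135}{-9 + 2 \cdot 17} = 342225 - \frac{135}{-9 + 34} = 342225 - \frac{135}{25} = 342225 - \frac{27}{5} = \frac{1711098}{5}$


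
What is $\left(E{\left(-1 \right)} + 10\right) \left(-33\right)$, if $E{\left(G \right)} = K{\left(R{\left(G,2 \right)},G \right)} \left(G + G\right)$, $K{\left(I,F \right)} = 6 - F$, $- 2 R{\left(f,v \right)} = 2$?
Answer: $132$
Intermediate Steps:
$R{\left(f,v \right)} = -1$ ($R{\left(f,v \right)} = \left(- \frac{1}{2}\right) 2 = -1$)
$E{\left(G \right)} = 2 G \left(6 - G\right)$ ($E{\left(G \right)} = \left(6 - G\right) \left(G + G\right) = \left(6 - G\right) 2 G = 2 G \left(6 - G\right)$)
$\left(E{\left(-1 \right)} + 10\right) \left(-33\right) = \left(2 \left(-1\right) \left(6 - -1\right) + 10\right) \left(-33\right) = \left(2 \left(-1\right) \left(6 + 1\right) + 10\right) \left(-33\right) = \left(2 \left(-1\right) 7 + 10\right) \left(-33\right) = \left(-14 + 10\right) \left(-33\right) = \left(-4\right) \left(-33\right) = 132$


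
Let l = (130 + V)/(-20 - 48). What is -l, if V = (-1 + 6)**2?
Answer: 155/68 ≈ 2.2794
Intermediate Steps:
V = 25 (V = 5**2 = 25)
l = -155/68 (l = (130 + 25)/(-20 - 48) = 155/(-68) = 155*(-1/68) = -155/68 ≈ -2.2794)
-l = -1*(-155/68) = 155/68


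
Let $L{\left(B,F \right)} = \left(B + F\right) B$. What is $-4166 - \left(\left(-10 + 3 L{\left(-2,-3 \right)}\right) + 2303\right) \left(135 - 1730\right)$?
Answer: $3701019$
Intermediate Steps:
$L{\left(B,F \right)} = B \left(B + F\right)$
$-4166 - \left(\left(-10 + 3 L{\left(-2,-3 \right)}\right) + 2303\right) \left(135 - 1730\right) = -4166 - \left(\left(-10 + 3 \left(- 2 \left(-2 - 3\right)\right)\right) + 2303\right) \left(135 - 1730\right) = -4166 - \left(\left(-10 + 3 \left(\left(-2\right) \left(-5\right)\right)\right) + 2303\right) \left(-1595\right) = -4166 - \left(\left(-10 + 3 \cdot 10\right) + 2303\right) \left(-1595\right) = -4166 - \left(\left(-10 + 30\right) + 2303\right) \left(-1595\right) = -4166 - \left(20 + 2303\right) \left(-1595\right) = -4166 - 2323 \left(-1595\right) = -4166 - -3705185 = -4166 + 3705185 = 3701019$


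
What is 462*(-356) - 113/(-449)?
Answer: -73847815/449 ≈ -1.6447e+5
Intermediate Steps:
462*(-356) - 113/(-449) = -164472 - 113*(-1/449) = -164472 + 113/449 = -73847815/449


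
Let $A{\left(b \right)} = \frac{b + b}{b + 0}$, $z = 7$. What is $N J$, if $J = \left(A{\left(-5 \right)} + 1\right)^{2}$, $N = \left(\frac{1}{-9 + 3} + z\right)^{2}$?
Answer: $\frac{1681}{4} \approx 420.25$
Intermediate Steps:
$N = \frac{1681}{36}$ ($N = \left(\frac{1}{-9 + 3} + 7\right)^{2} = \left(\frac{1}{-6} + 7\right)^{2} = \left(- \frac{1}{6} + 7\right)^{2} = \left(\frac{41}{6}\right)^{2} = \frac{1681}{36} \approx 46.694$)
$A{\left(b \right)} = 2$ ($A{\left(b \right)} = \frac{2 b}{b} = 2$)
$J = 9$ ($J = \left(2 + 1\right)^{2} = 3^{2} = 9$)
$N J = \frac{1681}{36} \cdot 9 = \frac{1681}{4}$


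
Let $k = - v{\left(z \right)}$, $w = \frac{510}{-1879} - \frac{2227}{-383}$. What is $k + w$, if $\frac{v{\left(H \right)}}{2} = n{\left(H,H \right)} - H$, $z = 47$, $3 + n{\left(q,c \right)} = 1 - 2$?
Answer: $\frac{77394217}{719657} \approx 107.54$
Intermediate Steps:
$n{\left(q,c \right)} = -4$ ($n{\left(q,c \right)} = -3 + \left(1 - 2\right) = -3 - 1 = -4$)
$w = \frac{3989203}{719657}$ ($w = 510 \left(- \frac{1}{1879}\right) - - \frac{2227}{383} = - \frac{510}{1879} + \frac{2227}{383} = \frac{3989203}{719657} \approx 5.5432$)
$v{\left(H \right)} = -8 - 2 H$ ($v{\left(H \right)} = 2 \left(-4 - H\right) = -8 - 2 H$)
$k = 102$ ($k = - (-8 - 94) = \left(-1\right) \left(-102\right) = 102$)
$k + w = 102 + \frac{3989203}{719657} = \frac{77394217}{719657}$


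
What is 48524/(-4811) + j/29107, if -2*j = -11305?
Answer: -2770387781/280067554 ≈ -9.8919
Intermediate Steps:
j = 11305/2 (j = -½*(-11305) = 11305/2 ≈ 5652.5)
48524/(-4811) + j/29107 = 48524/(-4811) + (11305/2)/29107 = 48524*(-1/4811) + (11305/2)*(1/29107) = -48524/4811 + 11305/58214 = -2770387781/280067554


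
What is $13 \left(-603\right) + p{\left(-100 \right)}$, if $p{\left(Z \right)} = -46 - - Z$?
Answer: $-7985$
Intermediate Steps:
$p{\left(Z \right)} = -46 + Z$
$13 \left(-603\right) + p{\left(-100 \right)} = 13 \left(-603\right) - 146 = -7839 - 146 = -7985$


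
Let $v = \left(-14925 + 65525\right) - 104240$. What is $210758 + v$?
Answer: $157118$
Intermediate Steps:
$v = -53640$ ($v = 50600 - 104240 = -53640$)
$210758 + v = 210758 - 53640 = 157118$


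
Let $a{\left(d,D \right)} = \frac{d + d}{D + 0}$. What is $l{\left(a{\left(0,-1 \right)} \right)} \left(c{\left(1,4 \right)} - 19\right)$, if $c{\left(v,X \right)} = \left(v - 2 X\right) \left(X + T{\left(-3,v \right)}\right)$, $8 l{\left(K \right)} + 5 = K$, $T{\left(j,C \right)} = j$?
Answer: $\frac{65}{4} \approx 16.25$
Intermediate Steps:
$a{\left(d,D \right)} = \frac{2 d}{D}$
$l{\left(K \right)} = - \frac{5}{8} + \frac{K}{8}$
$c{\left(v,X \right)} = \left(-3 + X\right) \left(v - 2 X\right)$ ($c{\left(v,X \right)} = \left(v - 2 X\right) \left(X - 3\right) = \left(v - 2 X\right) \left(-3 + X\right) = \left(-3 + X\right) \left(v - 2 X\right)$)
$l{\left(a{\left(0,-1 \right)} \right)} \left(c{\left(1,4 \right)} - 19\right) = \left(- \frac{5}{8} + \frac{2 \cdot 0 \frac{1}{-1}}{8}\right) \left(\left(\left(-3\right) 1 - 2 \cdot 4^{2} + 6 \cdot 4 + 4 \cdot 1\right) - 19\right) = \left(- \frac{5}{8} + \frac{2 \cdot 0 \left(-1\right)}{8}\right) \left(\left(-3 - 32 + 24 + 4\right) - 19\right) = \left(- \frac{5}{8} + \frac{1}{8} \cdot 0\right) \left(\left(-3 - 32 + 24 + 4\right) - 19\right) = \left(- \frac{5}{8} + 0\right) \left(-7 - 19\right) = \left(- \frac{5}{8}\right) \left(-26\right) = \frac{65}{4}$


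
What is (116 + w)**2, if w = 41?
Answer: 24649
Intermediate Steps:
(116 + w)**2 = (116 + 41)**2 = 157**2 = 24649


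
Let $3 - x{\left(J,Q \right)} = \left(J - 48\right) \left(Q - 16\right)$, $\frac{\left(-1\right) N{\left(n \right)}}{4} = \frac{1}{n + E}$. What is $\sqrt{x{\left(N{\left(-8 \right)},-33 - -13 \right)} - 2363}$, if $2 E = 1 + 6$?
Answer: $26 i \sqrt{6} \approx 63.687 i$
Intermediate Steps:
$E = \frac{7}{2}$ ($E = \frac{1 + 6}{2} = \frac{1}{2} \cdot 7 = \frac{7}{2} \approx 3.5$)
$N{\left(n \right)} = - \frac{4}{\frac{7}{2} + n}$ ($N{\left(n \right)} = - \frac{4}{n + \frac{7}{2}} = - \frac{4}{\frac{7}{2} + n}$)
$x{\left(J,Q \right)} = 3 - \left(-48 + J\right) \left(-16 + Q\right)$ ($x{\left(J,Q \right)} = 3 - \left(J - 48\right) \left(Q - 16\right) = 3 - \left(-48 + J\right) \left(-16 + Q\right)$)
$\sqrt{x{\left(N{\left(-8 \right)},-33 - -13 \right)} - 2363} = \sqrt{\left(-765 + 16 \left(- \frac{8}{7 + 2 \left(-8\right)}\right) + 48 \left(-33 - -13\right) - - \frac{8}{7 + 2 \left(-8\right)} \left(-33 - -13\right)\right) - 2363} = \sqrt{\left(-765 + 16 \left(- \frac{8}{7 - 16}\right) + 48 \left(-33 + 13\right) - - \frac{8}{7 - 16} \left(-33 + 13\right)\right) - 2363} = \sqrt{\left(-765 + 16 \left(- \frac{8}{-9}\right) + 48 \left(-20\right) - - \frac{8}{-9} \left(-20\right)\right) - 2363} = \sqrt{\left(-765 + 16 \left(\left(-8\right) \left(- \frac{1}{9}\right)\right) - 960 - \left(-8\right) \left(- \frac{1}{9}\right) \left(-20\right)\right) - 2363} = \sqrt{\left(-765 + 16 \cdot \frac{8}{9} - 960 - \frac{8}{9} \left(-20\right)\right) - 2363} = \sqrt{\left(-765 + \frac{128}{9} - 960 + \frac{160}{9}\right) - 2363} = \sqrt{-1693 - 2363} = \sqrt{-4056} = 26 i \sqrt{6}$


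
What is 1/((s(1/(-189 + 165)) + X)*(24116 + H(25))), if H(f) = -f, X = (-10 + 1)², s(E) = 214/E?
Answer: -1/121780005 ≈ -8.2115e-9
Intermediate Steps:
X = 81 (X = (-9)² = 81)
1/((s(1/(-189 + 165)) + X)*(24116 + H(25))) = 1/((214/(1/(-189 + 165)) + 81)*(24116 - 1*25)) = 1/((214/(1/(-24)) + 81)*(24116 - 25)) = 1/((214/(-1/24) + 81)*24091) = 1/((214*(-24) + 81)*24091) = 1/((-5136 + 81)*24091) = 1/(-5055*24091) = 1/(-121780005) = -1/121780005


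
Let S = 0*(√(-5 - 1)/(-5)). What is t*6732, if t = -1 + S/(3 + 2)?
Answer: -6732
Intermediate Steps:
S = 0 (S = 0*(√(-6)*(-⅕)) = 0*((I*√6)*(-⅕)) = 0*(-I*√6/5) = 0)
t = -1 (t = -1 + 0/(3 + 2) = -1 + 0/5 = -1 + (⅕)*0 = -1 + 0 = -1)
t*6732 = -1*6732 = -6732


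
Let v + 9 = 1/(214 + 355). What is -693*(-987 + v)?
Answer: 392739039/569 ≈ 6.9023e+5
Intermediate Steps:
v = -5120/569 (v = -9 + 1/(214 + 355) = -9 + 1/569 = -5120/569 ≈ -8.9982)
-693*(-987 + v) = -693*(-987 - 5120/569) = -693*(-566723/569) = 392739039/569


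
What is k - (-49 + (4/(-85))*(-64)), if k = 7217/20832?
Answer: 11720819/252960 ≈ 46.335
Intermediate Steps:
k = 1031/2976 (k = 7217*(1/20832) = 1031/2976 ≈ 0.34644)
k - (-49 + (4/(-85))*(-64)) = 1031/2976 - (-49 + (4/(-85))*(-64)) = 1031/2976 - (-49 + (4*(-1/85))*(-64)) = 1031/2976 - (-49 - 4/85*(-64)) = 1031/2976 - (-49 + 256/85) = 1031/2976 - 1*(-3909/85) = 1031/2976 + 3909/85 = 11720819/252960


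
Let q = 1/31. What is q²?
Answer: 1/961 ≈ 0.0010406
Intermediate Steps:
q = 1/31 ≈ 0.032258
q² = (1/31)² = 1/961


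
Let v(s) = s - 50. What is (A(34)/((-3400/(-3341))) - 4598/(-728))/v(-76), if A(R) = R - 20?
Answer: -776323/4873050 ≈ -0.15931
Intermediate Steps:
v(s) = -50 + s
A(R) = -20 + R
(A(34)/((-3400/(-3341))) - 4598/(-728))/v(-76) = ((-20 + 34)/((-3400/(-3341))) - 4598/(-728))/(-50 - 76) = (14/((-3400*(-1/3341))) - 4598*(-1/728))/(-126) = (14/(3400/3341) + 2299/364)*(-1/126) = (14*(3341/3400) + 2299/364)*(-1/126) = (23387/1700 + 2299/364)*(-1/126) = (776323/38675)*(-1/126) = -776323/4873050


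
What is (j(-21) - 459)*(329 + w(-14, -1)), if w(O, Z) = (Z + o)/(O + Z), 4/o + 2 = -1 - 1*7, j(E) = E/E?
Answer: -11304356/75 ≈ -1.5072e+5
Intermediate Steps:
j(E) = 1
o = -⅖ (o = 4/(-2 + (-1 - 1*7)) = 4/(-2 + (-1 - 7)) = 4/(-2 - 8) = 4/(-10) = 4*(-⅒) = -⅖ ≈ -0.40000)
w(O, Z) = (-⅖ + Z)/(O + Z) (w(O, Z) = (Z - ⅖)/(O + Z) = (-⅖ + Z)/(O + Z))
(j(-21) - 459)*(329 + w(-14, -1)) = (1 - 459)*(329 + (-⅖ - 1)/(-14 - 1)) = -458*(329 - 7/5/(-15)) = -458*(329 - 1/15*(-7/5)) = -458*(329 + 7/75) = -458*24682/75 = -11304356/75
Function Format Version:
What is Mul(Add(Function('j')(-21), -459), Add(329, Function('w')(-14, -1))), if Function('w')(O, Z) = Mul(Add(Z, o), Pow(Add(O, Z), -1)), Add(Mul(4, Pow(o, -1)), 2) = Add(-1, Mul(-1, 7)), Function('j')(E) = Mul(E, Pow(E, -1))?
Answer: Rational(-11304356, 75) ≈ -1.5072e+5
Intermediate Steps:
Function('j')(E) = 1
o = Rational(-2, 5) (o = Mul(4, Pow(Add(-2, Add(-1, Mul(-1, 7))), -1)) = Mul(4, Pow(Add(-2, Add(-1, -7)), -1)) = Mul(4, Pow(Add(-2, -8), -1)) = Mul(4, Pow(-10, -1)) = Mul(4, Rational(-1, 10)) = Rational(-2, 5) ≈ -0.40000)
Function('w')(O, Z) = Mul(Pow(Add(O, Z), -1), Add(Rational(-2, 5), Z)) (Function('w')(O, Z) = Mul(Add(Z, Rational(-2, 5)), Pow(Add(O, Z), -1)) = Mul(Add(Rational(-2, 5), Z), Pow(Add(O, Z), -1)) = Mul(Pow(Add(O, Z), -1), Add(Rational(-2, 5), Z)))
Mul(Add(Function('j')(-21), -459), Add(329, Function('w')(-14, -1))) = Mul(Add(1, -459), Add(329, Mul(Pow(Add(-14, -1), -1), Add(Rational(-2, 5), -1)))) = Mul(-458, Add(329, Mul(Pow(-15, -1), Rational(-7, 5)))) = Mul(-458, Add(329, Mul(Rational(-1, 15), Rational(-7, 5)))) = Mul(-458, Add(329, Rational(7, 75))) = Mul(-458, Rational(24682, 75)) = Rational(-11304356, 75)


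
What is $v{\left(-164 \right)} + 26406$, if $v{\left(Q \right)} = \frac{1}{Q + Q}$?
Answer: $\frac{8661167}{328} \approx 26406.0$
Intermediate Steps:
$v{\left(Q \right)} = \frac{1}{2 Q}$
$v{\left(-164 \right)} + 26406 = \frac{1}{2 \left(-164\right)} + 26406 = \frac{1}{2} \left(- \frac{1}{164}\right) + 26406 = - \frac{1}{328} + 26406 = \frac{8661167}{328}$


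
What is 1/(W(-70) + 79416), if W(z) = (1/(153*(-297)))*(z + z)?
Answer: 45441/3608742596 ≈ 1.2592e-5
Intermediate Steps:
W(z) = -2*z/45441 (W(z) = ((1/153)*(-1/297))*(2*z) = -2*z/45441)
1/(W(-70) + 79416) = 1/(-2/45441*(-70) + 79416) = 1/(140/45441 + 79416) = 1/(3608742596/45441) = 45441/3608742596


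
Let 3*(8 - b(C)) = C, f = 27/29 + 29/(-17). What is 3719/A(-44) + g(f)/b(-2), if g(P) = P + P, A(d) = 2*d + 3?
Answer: -1407793/32045 ≈ -43.932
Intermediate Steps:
A(d) = 3 + 2*d
f = -382/493 (f = 27*(1/29) + 29*(-1/17) = 27/29 - 29/17 = -382/493 ≈ -0.77485)
b(C) = 8 - C/3
g(P) = 2*P
3719/A(-44) + g(f)/b(-2) = 3719/(3 + 2*(-44)) + (2*(-382/493))/(8 - ⅓*(-2)) = 3719/(3 - 88) - 764/(493*(8 + ⅔)) = 3719/(-85) - 764/(493*26/3) = 3719*(-1/85) - 764/493*3/26 = -3719/85 - 1146/6409 = -1407793/32045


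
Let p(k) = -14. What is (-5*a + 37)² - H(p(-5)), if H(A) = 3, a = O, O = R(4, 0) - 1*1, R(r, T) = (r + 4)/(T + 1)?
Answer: 1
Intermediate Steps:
R(r, T) = (4 + r)/(1 + T)
O = 7 (O = (4 + 4)/(1 + 0) - 1*1 = 8/1 - 1 = 1*8 - 1 = 8 - 1 = 7)
a = 7
(-5*a + 37)² - H(p(-5)) = (-5*7 + 37)² - 1*3 = (-35 + 37)² - 3 = 2² - 3 = 4 - 3 = 1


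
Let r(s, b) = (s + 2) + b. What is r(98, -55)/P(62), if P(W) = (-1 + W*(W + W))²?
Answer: 45/59089969 ≈ 7.6155e-7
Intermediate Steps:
r(s, b) = 2 + b + s (r(s, b) = (2 + s) + b = 2 + b + s)
P(W) = (-1 + 2*W²)² (P(W) = (-1 + W*(2*W))² = (-1 + 2*W²)²)
r(98, -55)/P(62) = (2 - 55 + 98)/((-1 + 2*62²)²) = 45/((-1 + 2*3844)²) = 45/((-1 + 7688)²) = 45/(7687²) = 45/59089969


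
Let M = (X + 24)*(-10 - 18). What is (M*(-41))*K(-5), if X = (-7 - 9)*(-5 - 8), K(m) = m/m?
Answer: 266336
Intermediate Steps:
K(m) = 1
X = 208 (X = -16*(-13) = 208)
M = -6496 (M = (208 + 24)*(-10 - 18) = 232*(-28) = -6496)
(M*(-41))*K(-5) = -6496*(-41)*1 = 266336*1 = 266336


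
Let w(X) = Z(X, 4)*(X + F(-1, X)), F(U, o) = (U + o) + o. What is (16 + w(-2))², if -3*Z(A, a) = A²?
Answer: 5776/9 ≈ 641.78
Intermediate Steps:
F(U, o) = U + 2*o
Z(A, a) = -A²/3
w(X) = -X²*(-1 + 3*X)/3 (w(X) = (-X²/3)*(X + (-1 + 2*X)) = (-X²/3)*(-1 + 3*X) = -X²*(-1 + 3*X)/3)
(16 + w(-2))² = (16 + (-2)²*(⅓ - 1*(-2)))² = (16 + 4*(⅓ + 2))² = (16 + 4*(7/3))² = (16 + 28/3)² = (76/3)² = 5776/9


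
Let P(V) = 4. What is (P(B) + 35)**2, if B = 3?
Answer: 1521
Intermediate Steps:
(P(B) + 35)**2 = (4 + 35)**2 = 39**2 = 1521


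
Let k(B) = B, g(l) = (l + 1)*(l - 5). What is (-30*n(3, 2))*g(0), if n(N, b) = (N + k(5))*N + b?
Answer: 3900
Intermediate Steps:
g(l) = (1 + l)*(-5 + l)
n(N, b) = b + N*(5 + N) (n(N, b) = (N + 5)*N + b = (5 + N)*N + b = N*(5 + N) + b = b + N*(5 + N))
(-30*n(3, 2))*g(0) = (-30*(2 + 3² + 5*3))*(-5 + 0² - 4*0) = (-30*(2 + 9 + 15))*(-5 + 0 + 0) = -30*26*(-5) = -780*(-5) = 3900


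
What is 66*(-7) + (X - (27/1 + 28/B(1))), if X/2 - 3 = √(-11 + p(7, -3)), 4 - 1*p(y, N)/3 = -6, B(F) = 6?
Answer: -1463/3 + 2*√19 ≈ -478.95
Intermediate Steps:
p(y, N) = 30 (p(y, N) = 12 - 3*(-6) = 12 + 18 = 30)
X = 6 + 2*√19 (X = 6 + 2*√(-11 + 30) = 6 + 2*√19 ≈ 14.718)
66*(-7) + (X - (27/1 + 28/B(1))) = 66*(-7) + ((6 + 2*√19) - (27/1 + 28/6)) = -462 + ((6 + 2*√19) - (27*1 + 28*(⅙))) = -462 + ((6 + 2*√19) - (27 + 14/3)) = -462 + ((6 + 2*√19) - 1*95/3) = -462 + ((6 + 2*√19) - 95/3) = -462 + (-77/3 + 2*√19) = -1463/3 + 2*√19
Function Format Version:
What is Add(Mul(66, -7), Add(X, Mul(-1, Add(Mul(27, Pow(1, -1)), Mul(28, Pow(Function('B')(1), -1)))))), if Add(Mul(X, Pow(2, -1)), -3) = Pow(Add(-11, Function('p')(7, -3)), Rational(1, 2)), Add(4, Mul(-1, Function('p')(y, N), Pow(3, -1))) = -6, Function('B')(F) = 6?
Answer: Add(Rational(-1463, 3), Mul(2, Pow(19, Rational(1, 2)))) ≈ -478.95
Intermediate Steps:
Function('p')(y, N) = 30 (Function('p')(y, N) = Add(12, Mul(-3, -6)) = Add(12, 18) = 30)
X = Add(6, Mul(2, Pow(19, Rational(1, 2)))) (X = Add(6, Mul(2, Pow(Add(-11, 30), Rational(1, 2)))) = Add(6, Mul(2, Pow(19, Rational(1, 2)))) ≈ 14.718)
Add(Mul(66, -7), Add(X, Mul(-1, Add(Mul(27, Pow(1, -1)), Mul(28, Pow(Function('B')(1), -1)))))) = Add(Mul(66, -7), Add(Add(6, Mul(2, Pow(19, Rational(1, 2)))), Mul(-1, Add(Mul(27, Pow(1, -1)), Mul(28, Pow(6, -1)))))) = Add(-462, Add(Add(6, Mul(2, Pow(19, Rational(1, 2)))), Mul(-1, Add(Mul(27, 1), Mul(28, Rational(1, 6)))))) = Add(-462, Add(Add(6, Mul(2, Pow(19, Rational(1, 2)))), Mul(-1, Add(27, Rational(14, 3))))) = Add(-462, Add(Add(6, Mul(2, Pow(19, Rational(1, 2)))), Mul(-1, Rational(95, 3)))) = Add(-462, Add(Add(6, Mul(2, Pow(19, Rational(1, 2)))), Rational(-95, 3))) = Add(-462, Add(Rational(-77, 3), Mul(2, Pow(19, Rational(1, 2))))) = Add(Rational(-1463, 3), Mul(2, Pow(19, Rational(1, 2))))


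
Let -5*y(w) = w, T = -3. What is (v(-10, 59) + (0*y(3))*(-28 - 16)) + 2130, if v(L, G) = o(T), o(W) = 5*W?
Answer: 2115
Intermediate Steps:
y(w) = -w/5
v(L, G) = -15 (v(L, G) = 5*(-3) = -15)
(v(-10, 59) + (0*y(3))*(-28 - 16)) + 2130 = (-15 + (0*(-⅕*3))*(-28 - 16)) + 2130 = (-15 + (0*(-⅗))*(-44)) + 2130 = (-15 + 0*(-44)) + 2130 = (-15 + 0) + 2130 = -15 + 2130 = 2115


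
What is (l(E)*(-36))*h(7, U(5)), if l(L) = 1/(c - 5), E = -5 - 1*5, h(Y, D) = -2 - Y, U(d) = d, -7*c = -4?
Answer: -2268/31 ≈ -73.161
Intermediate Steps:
c = 4/7 (c = -⅐*(-4) = 4/7 ≈ 0.57143)
E = -10 (E = -5 - 5 = -10)
l(L) = -7/31 (l(L) = 1/(4/7 - 5) = 1/(-31/7) = -7/31)
(l(E)*(-36))*h(7, U(5)) = (-7/31*(-36))*(-2 - 1*7) = 252*(-2 - 7)/31 = (252/31)*(-9) = -2268/31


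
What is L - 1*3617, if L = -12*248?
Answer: -6593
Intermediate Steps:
L = -2976
L - 1*3617 = -2976 - 1*3617 = -2976 - 3617 = -6593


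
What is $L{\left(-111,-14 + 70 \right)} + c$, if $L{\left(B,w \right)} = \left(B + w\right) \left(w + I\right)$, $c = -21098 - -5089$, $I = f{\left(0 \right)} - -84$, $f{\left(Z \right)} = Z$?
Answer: $-23709$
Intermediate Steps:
$I = 84$ ($I = 0 - -84 = 0 + 84 = 84$)
$c = -16009$ ($c = -21098 + 5089 = -16009$)
$L{\left(B,w \right)} = \left(84 + w\right) \left(B + w\right)$ ($L{\left(B,w \right)} = \left(B + w\right) \left(w + 84\right) = \left(B + w\right) \left(84 + w\right) = \left(84 + w\right) \left(B + w\right)$)
$L{\left(-111,-14 + 70 \right)} + c = \left(\left(-14 + 70\right)^{2} + 84 \left(-111\right) + 84 \left(-14 + 70\right) - 111 \left(-14 + 70\right)\right) - 16009 = \left(56^{2} - 9324 + 84 \cdot 56 - 6216\right) - 16009 = \left(3136 - 9324 + 4704 - 6216\right) - 16009 = -7700 - 16009 = -23709$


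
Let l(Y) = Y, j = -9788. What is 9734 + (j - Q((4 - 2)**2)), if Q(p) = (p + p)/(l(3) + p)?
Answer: -386/7 ≈ -55.143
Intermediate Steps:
Q(p) = 2*p/(3 + p) (Q(p) = (p + p)/(3 + p) = (2*p)/(3 + p) = 2*p/(3 + p))
9734 + (j - Q((4 - 2)**2)) = 9734 + (-9788 - 2*(4 - 2)**2/(3 + (4 - 2)**2)) = 9734 + (-9788 - 2*2**2/(3 + 2**2)) = 9734 + (-9788 - 2*4/(3 + 4)) = 9734 + (-9788 - 2*4/7) = 9734 + (-9788 - 1*8/7) = 9734 + (-9788 - 8/7) = 9734 - 68524/7 = -386/7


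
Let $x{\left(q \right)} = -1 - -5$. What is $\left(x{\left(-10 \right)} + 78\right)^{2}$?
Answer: $6724$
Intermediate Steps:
$x{\left(q \right)} = 4$ ($x{\left(q \right)} = -1 + 5 = 4$)
$\left(x{\left(-10 \right)} + 78\right)^{2} = \left(4 + 78\right)^{2} = 82^{2} = 6724$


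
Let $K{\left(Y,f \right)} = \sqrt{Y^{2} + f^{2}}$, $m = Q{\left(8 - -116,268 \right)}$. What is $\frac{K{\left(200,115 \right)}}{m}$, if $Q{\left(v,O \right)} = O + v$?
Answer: $\frac{5 \sqrt{2129}}{392} \approx 0.58853$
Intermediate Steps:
$m = 392$ ($m = 268 + \left(8 - -116\right) = 268 + \left(8 + 116\right) = 268 + 124 = 392$)
$\frac{K{\left(200,115 \right)}}{m} = \frac{\sqrt{200^{2} + 115^{2}}}{392} = \sqrt{40000 + 13225} \cdot \frac{1}{392} = \sqrt{53225} \cdot \frac{1}{392} = 5 \sqrt{2129} \cdot \frac{1}{392} = \frac{5 \sqrt{2129}}{392}$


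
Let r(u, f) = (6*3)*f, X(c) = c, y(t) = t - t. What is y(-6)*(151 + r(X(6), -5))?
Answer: 0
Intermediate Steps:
y(t) = 0
r(u, f) = 18*f
y(-6)*(151 + r(X(6), -5)) = 0*(151 + 18*(-5)) = 0*(151 - 90) = 0*61 = 0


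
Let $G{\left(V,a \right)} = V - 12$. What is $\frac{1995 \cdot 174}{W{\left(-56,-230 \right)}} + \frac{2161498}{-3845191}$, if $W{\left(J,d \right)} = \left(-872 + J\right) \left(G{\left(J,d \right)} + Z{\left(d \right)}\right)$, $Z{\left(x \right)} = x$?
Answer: $\frac{12707445671}{18333870688} \approx 0.69311$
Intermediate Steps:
$G{\left(V,a \right)} = -12 + V$ ($G{\left(V,a \right)} = V - 12 = -12 + V$)
$W{\left(J,d \right)} = \left(-872 + J\right) \left(-12 + J + d\right)$ ($W{\left(J,d \right)} = \left(-872 + J\right) \left(\left(-12 + J\right) + d\right) = \left(-872 + J\right) \left(-12 + J + d\right)$)
$\frac{1995 \cdot 174}{W{\left(-56,-230 \right)}} + \frac{2161498}{-3845191} = \frac{1995 \cdot 174}{10464 + \left(-56\right)^{2} - -49504 - -200560 - -12880} + \frac{2161498}{-3845191} = \frac{347130}{10464 + 3136 + 49504 + 200560 + 12880} + 2161498 \left(- \frac{1}{3845191}\right) = \frac{347130}{276544} - \frac{2161498}{3845191} = 347130 \cdot \frac{1}{276544} - \frac{2161498}{3845191} = \frac{5985}{4768} - \frac{2161498}{3845191} = \frac{12707445671}{18333870688}$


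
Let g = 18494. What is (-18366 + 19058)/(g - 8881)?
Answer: 692/9613 ≈ 0.071986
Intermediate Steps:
(-18366 + 19058)/(g - 8881) = (-18366 + 19058)/(18494 - 8881) = 692/9613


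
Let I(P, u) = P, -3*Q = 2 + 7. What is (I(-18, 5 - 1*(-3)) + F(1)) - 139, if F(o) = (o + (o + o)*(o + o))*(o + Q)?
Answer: -167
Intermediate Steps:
Q = -3 (Q = -(2 + 7)/3 = -⅓*9 = -3)
F(o) = (-3 + o)*(o + 4*o²) (F(o) = (o + (o + o)*(o + o))*(o - 3) = (o + (2*o)*(2*o))*(-3 + o) = (o + 4*o²)*(-3 + o) = (-3 + o)*(o + 4*o²))
(I(-18, 5 - 1*(-3)) + F(1)) - 139 = (-18 + 1*(-3 - 11*1 + 4*1²)) - 139 = (-18 + 1*(-3 - 11 + 4*1)) - 139 = (-18 + 1*(-3 - 11 + 4)) - 139 = (-18 + 1*(-10)) - 139 = (-18 - 10) - 139 = -28 - 139 = -167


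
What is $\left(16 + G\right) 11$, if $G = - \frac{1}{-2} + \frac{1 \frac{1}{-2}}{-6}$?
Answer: $\frac{2189}{12} \approx 182.42$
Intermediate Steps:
$G = \frac{7}{12}$ ($G = \left(-1\right) \left(- \frac{1}{2}\right) + 1 \left(- \frac{1}{2}\right) \left(- \frac{1}{6}\right) = \frac{1}{2} - - \frac{1}{12} = \frac{1}{2} + \frac{1}{12} = \frac{7}{12} \approx 0.58333$)
$\left(16 + G\right) 11 = \left(16 + \frac{7}{12}\right) 11 = \frac{199}{12} \cdot 11 = \frac{2189}{12}$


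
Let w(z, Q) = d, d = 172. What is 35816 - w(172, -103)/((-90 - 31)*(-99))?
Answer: 429039692/11979 ≈ 35816.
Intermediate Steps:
w(z, Q) = 172
35816 - w(172, -103)/((-90 - 31)*(-99)) = 35816 - 172/((-90 - 31)*(-99)) = 35816 - 172/((-121*(-99))) = 35816 - 172/11979 = 429039692/11979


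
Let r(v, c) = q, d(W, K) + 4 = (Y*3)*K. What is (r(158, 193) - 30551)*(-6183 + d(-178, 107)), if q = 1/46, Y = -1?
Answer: 4572992630/23 ≈ 1.9883e+8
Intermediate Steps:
q = 1/46 ≈ 0.021739
d(W, K) = -4 - 3*K (d(W, K) = -4 + (-1*3)*K = -4 - 3*K)
r(v, c) = 1/46
(r(158, 193) - 30551)*(-6183 + d(-178, 107)) = (1/46 - 30551)*(-6183 + (-4 - 3*107)) = -1405345*(-6183 + (-4 - 321))/46 = -1405345*(-6183 - 325)/46 = -1405345/46*(-6508) = 4572992630/23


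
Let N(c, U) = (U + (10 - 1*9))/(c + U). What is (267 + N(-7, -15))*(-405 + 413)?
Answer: 23552/11 ≈ 2141.1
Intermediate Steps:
N(c, U) = (1 + U)/(U + c) (N(c, U) = (U + (10 - 9))/(U + c) = (U + 1)/(U + c) = (1 + U)/(U + c))
(267 + N(-7, -15))*(-405 + 413) = (267 + (1 - 15)/(-15 - 7))*(-405 + 413) = (267 - 14/(-22))*8 = (267 - 1/22*(-14))*8 = (267 + 7/11)*8 = (2944/11)*8 = 23552/11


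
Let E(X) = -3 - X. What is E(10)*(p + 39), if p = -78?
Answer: 507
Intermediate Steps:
E(10)*(p + 39) = (-3 - 1*10)*(-78 + 39) = (-3 - 10)*(-39) = -13*(-39) = 507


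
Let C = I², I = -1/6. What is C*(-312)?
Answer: -26/3 ≈ -8.6667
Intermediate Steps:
I = -⅙ (I = -1*⅙ = -⅙ ≈ -0.16667)
C = 1/36 (C = (-⅙)² = 1/36 ≈ 0.027778)
C*(-312) = (1/36)*(-312) = -26/3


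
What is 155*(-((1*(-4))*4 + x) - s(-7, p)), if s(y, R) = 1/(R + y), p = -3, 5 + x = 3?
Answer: 5611/2 ≈ 2805.5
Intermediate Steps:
x = -2 (x = -5 + 3 = -2)
155*(-((1*(-4))*4 + x) - s(-7, p)) = 155*(-((1*(-4))*4 - 2) - 1/(-3 - 7)) = 155*(-(-4*4 - 2) - 1/(-10)) = 155*(-(-16 - 2) - 1*(-1/10)) = 155*(-1*(-18) + 1/10) = 155*(18 + 1/10) = 155*(181/10) = 5611/2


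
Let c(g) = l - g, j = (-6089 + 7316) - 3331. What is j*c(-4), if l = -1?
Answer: -6312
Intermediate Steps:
j = -2104 (j = 1227 - 3331 = -2104)
c(g) = -1 - g
j*c(-4) = -2104*(-1 - 1*(-4)) = -2104*(-1 + 4) = -2104*3 = -6312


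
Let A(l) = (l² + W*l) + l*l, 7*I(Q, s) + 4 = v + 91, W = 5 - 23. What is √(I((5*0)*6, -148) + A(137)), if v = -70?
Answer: √1718647/7 ≈ 187.28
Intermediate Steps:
W = -18
I(Q, s) = 17/7 (I(Q, s) = -4/7 + (-70 + 91)/7 = -4/7 + (⅐)*21 = -4/7 + 3 = 17/7)
A(l) = -18*l + 2*l² (A(l) = (l² - 18*l) + l*l = (l² - 18*l) + l² = -18*l + 2*l²)
√(I((5*0)*6, -148) + A(137)) = √(17/7 + 2*137*(-9 + 137)) = √(17/7 + 2*137*128) = √(17/7 + 35072) = √(245521/7) = √1718647/7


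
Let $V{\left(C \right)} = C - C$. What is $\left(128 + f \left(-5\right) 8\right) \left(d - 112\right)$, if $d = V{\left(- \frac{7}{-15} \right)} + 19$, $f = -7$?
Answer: $-37944$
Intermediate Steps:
$V{\left(C \right)} = 0$
$d = 19$ ($d = 0 + 19 = 19$)
$\left(128 + f \left(-5\right) 8\right) \left(d - 112\right) = \left(128 + \left(-7\right) \left(-5\right) 8\right) \left(19 - 112\right) = \left(128 + 35 \cdot 8\right) \left(-93\right) = \left(128 + 280\right) \left(-93\right) = 408 \left(-93\right) = -37944$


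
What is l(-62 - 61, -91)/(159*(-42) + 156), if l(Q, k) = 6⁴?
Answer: -216/1087 ≈ -0.19871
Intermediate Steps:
l(Q, k) = 1296
l(-62 - 61, -91)/(159*(-42) + 156) = 1296/(159*(-42) + 156) = 1296/(-6678 + 156) = 1296/(-6522) = 1296*(-1/6522) = -216/1087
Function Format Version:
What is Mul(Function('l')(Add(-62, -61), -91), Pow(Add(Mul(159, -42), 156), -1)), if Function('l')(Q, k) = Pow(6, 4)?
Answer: Rational(-216, 1087) ≈ -0.19871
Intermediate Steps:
Function('l')(Q, k) = 1296
Mul(Function('l')(Add(-62, -61), -91), Pow(Add(Mul(159, -42), 156), -1)) = Mul(1296, Pow(Add(Mul(159, -42), 156), -1)) = Mul(1296, Pow(Add(-6678, 156), -1)) = Mul(1296, Pow(-6522, -1)) = Mul(1296, Rational(-1, 6522)) = Rational(-216, 1087)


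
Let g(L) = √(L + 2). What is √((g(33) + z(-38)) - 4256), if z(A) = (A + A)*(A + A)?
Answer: √(1520 + √35) ≈ 39.063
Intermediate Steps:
z(A) = 4*A² (z(A) = (2*A)*(2*A) = 4*A²)
g(L) = √(2 + L)
√((g(33) + z(-38)) - 4256) = √((√(2 + 33) + 4*(-38)²) - 4256) = √((√35 + 4*1444) - 4256) = √((√35 + 5776) - 4256) = √((5776 + √35) - 4256) = √(1520 + √35)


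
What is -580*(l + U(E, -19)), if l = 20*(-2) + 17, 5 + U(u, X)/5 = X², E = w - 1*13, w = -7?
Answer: -1019060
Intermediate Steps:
E = -20 (E = -7 - 1*13 = -7 - 13 = -20)
U(u, X) = -25 + 5*X²
l = -23 (l = -40 + 17 = -23)
-580*(l + U(E, -19)) = -580*(-23 + (-25 + 5*(-19)²)) = -580*(-23 + (-25 + 5*361)) = -580*(-23 + (-25 + 1805)) = -580*(-23 + 1780) = -580*1757 = -1019060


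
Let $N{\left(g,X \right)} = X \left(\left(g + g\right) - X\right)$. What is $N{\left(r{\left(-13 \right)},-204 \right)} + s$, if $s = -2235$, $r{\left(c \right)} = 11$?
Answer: $-48339$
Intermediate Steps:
$N{\left(g,X \right)} = X \left(- X + 2 g\right)$ ($N{\left(g,X \right)} = X \left(2 g - X\right) = X \left(- X + 2 g\right)$)
$N{\left(r{\left(-13 \right)},-204 \right)} + s = - 204 \left(\left(-1\right) \left(-204\right) + 2 \cdot 11\right) - 2235 = - 204 \left(204 + 22\right) - 2235 = \left(-204\right) 226 - 2235 = -46104 - 2235 = -48339$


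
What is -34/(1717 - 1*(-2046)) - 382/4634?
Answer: -797511/8718871 ≈ -0.091470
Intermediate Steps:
-34/(1717 - 1*(-2046)) - 382/4634 = -34/(1717 + 2046) - 382*1/4634 = -34/3763 - 191/2317 = -797511/8718871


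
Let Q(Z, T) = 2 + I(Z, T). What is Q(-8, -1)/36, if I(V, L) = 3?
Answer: 5/36 ≈ 0.13889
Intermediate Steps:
Q(Z, T) = 5 (Q(Z, T) = 2 + 3 = 5)
Q(-8, -1)/36 = 5/36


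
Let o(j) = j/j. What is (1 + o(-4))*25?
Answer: 50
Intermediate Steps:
o(j) = 1
(1 + o(-4))*25 = (1 + 1)*25 = 2*25 = 50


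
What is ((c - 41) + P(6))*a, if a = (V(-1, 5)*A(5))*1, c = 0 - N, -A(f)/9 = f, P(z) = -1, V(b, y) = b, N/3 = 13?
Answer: -3645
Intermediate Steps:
N = 39 (N = 3*13 = 39)
A(f) = -9*f
c = -39 (c = 0 - 1*39 = 0 - 39 = -39)
a = 45 (a = -(-9)*5*1 = -1*(-45)*1 = 45*1 = 45)
((c - 41) + P(6))*a = ((-39 - 41) - 1)*45 = (-80 - 1)*45 = -81*45 = -3645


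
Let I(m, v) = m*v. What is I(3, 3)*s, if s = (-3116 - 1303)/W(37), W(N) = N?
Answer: -39771/37 ≈ -1074.9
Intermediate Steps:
s = -4419/37 (s = (-3116 - 1303)/37 = -4419*1/37 = -4419/37 ≈ -119.43)
I(3, 3)*s = (3*3)*(-4419/37) = 9*(-4419/37) = -39771/37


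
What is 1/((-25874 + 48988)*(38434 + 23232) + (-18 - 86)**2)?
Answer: 1/1425358740 ≈ 7.0158e-10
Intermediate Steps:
1/((-25874 + 48988)*(38434 + 23232) + (-18 - 86)**2) = 1/(23114*61666 + (-104)**2) = 1/(1425347924 + 10816) = 1/1425358740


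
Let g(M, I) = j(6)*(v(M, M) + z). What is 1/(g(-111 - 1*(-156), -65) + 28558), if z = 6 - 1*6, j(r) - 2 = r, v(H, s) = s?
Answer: 1/28918 ≈ 3.4581e-5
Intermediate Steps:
j(r) = 2 + r
z = 0 (z = 6 - 6 = 0)
g(M, I) = 8*M (g(M, I) = (2 + 6)*(M + 0) = 8*M)
1/(g(-111 - 1*(-156), -65) + 28558) = 1/(8*(-111 - 1*(-156)) + 28558) = 1/(8*(-111 + 156) + 28558) = 1/(8*45 + 28558) = 1/(360 + 28558) = 1/28918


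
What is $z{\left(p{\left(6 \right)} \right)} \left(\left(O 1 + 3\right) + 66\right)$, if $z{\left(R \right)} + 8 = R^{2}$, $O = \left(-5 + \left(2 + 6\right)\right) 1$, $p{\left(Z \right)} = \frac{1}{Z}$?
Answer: $-574$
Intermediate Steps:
$O = 3$ ($O = \left(-5 + 8\right) 1 = 3 \cdot 1 = 3$)
$z{\left(R \right)} = -8 + R^{2}$
$z{\left(p{\left(6 \right)} \right)} \left(\left(O 1 + 3\right) + 66\right) = \left(-8 + \left(\frac{1}{6}\right)^{2}\right) \left(\left(3 \cdot 1 + 3\right) + 66\right) = \left(-8 + \left(\frac{1}{6}\right)^{2}\right) \left(\left(3 + 3\right) + 66\right) = \left(-8 + \frac{1}{36}\right) \left(6 + 66\right) = \left(- \frac{287}{36}\right) 72 = -574$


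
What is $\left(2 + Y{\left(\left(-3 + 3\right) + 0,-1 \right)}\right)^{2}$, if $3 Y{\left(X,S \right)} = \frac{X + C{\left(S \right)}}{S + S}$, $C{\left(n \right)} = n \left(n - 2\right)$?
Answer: $\frac{9}{4} \approx 2.25$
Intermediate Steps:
$C{\left(n \right)} = n \left(-2 + n\right)$
$Y{\left(X,S \right)} = \frac{X + S \left(-2 + S\right)}{6 S}$ ($Y{\left(X,S \right)} = \frac{\left(X + S \left(-2 + S\right)\right) \frac{1}{S + S}}{3} = \frac{\left(X + S \left(-2 + S\right)\right) \frac{1}{2 S}}{3} = \frac{\frac{1}{2} \frac{1}{S} \left(X + S \left(-2 + S\right)\right)}{3} = \frac{X + S \left(-2 + S\right)}{6 S}$)
$\left(2 + Y{\left(\left(-3 + 3\right) + 0,-1 \right)}\right)^{2} = \left(2 + \frac{\left(\left(-3 + 3\right) + 0\right) - \left(-2 - 1\right)}{6 \left(-1\right)}\right)^{2} = \left(2 + \frac{1}{6} \left(-1\right) \left(\left(0 + 0\right) - -3\right)\right)^{2} = \left(2 + \frac{1}{6} \left(-1\right) \left(0 + 3\right)\right)^{2} = \left(2 + \frac{1}{6} \left(-1\right) 3\right)^{2} = \left(2 - \frac{1}{2}\right)^{2} = \left(\frac{3}{2}\right)^{2} = \frac{9}{4}$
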